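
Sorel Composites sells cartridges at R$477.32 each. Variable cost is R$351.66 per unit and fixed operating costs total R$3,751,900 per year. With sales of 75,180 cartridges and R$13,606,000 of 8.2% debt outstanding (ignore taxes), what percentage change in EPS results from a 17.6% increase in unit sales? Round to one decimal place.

+36.3%

Total contribution margin = 75,180 × R$125.66 = R$9,447,118.80.
Operating income = contribution − fixed costs = R$9,447,118.80 − R$3,751,900 = R$5,695,218.80.
Interest = R$1,115,692.00, so EBIT − I = R$4,579,526.80.
DCL = total CM / (EBIT − I) = R$9,447,118.80 / R$4,579,526.80 = 2.0629.
EPS therefore changes by 2.0629 × (+17.6%) = +36.3%.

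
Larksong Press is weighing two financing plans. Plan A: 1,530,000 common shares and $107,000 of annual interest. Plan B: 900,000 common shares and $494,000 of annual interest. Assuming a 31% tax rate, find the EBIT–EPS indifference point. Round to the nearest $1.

Set EPS_A = EPS_B: (EBIT − $107,000)(1 − 0.31) ÷ 1,530,000 = (EBIT − $494,000)(1 − 0.31) ÷ 900,000.
Cancelling (1 − t) and cross-multiplying: 900,000·(EBIT − 107,000) = 1,530,000·(EBIT − 494,000).
EBIT × (1,530,000 − 900,000) = 494,000 × 1,530,000 − 107,000 × 900,000 = 659,520,000,000, so EBIT = 659,520,000,000 ÷ 630,000 = 1,046,857.14.

$1,046,857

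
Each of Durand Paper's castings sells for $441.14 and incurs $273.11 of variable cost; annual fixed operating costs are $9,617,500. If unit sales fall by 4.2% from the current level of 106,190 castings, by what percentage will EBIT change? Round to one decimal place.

-9.1%

Contribution at this volume is 106,190 × $168.03 = $17,843,105.70.
Operating income = contribution − fixed costs = $17,843,105.70 − $9,617,500 = $8,225,605.70.
DOL = contribution ÷ EBIT = $17,843,105.70 ÷ $8,225,605.70 = 2.1692.
Operating income changes by 2.1692 × -4.2% = -9.1%.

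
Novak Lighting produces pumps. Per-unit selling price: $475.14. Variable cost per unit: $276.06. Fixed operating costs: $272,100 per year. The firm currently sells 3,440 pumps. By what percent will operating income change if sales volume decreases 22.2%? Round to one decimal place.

At 3,440 units, contribution = 3,440 × $199.08 = $684,835.20.
Operating income = contribution − fixed costs = $684,835.20 − $272,100 = $412,735.20.
So DOL = total CM / EBIT = $684,835.20 / $412,735.20 = 1.6593.
So EBIT moves 1.6593 × (-22.2%) = -36.8%.

-36.8%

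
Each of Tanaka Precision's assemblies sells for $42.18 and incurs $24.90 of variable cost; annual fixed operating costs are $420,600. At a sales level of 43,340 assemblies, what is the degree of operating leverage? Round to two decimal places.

At 43,340 units, contribution = 43,340 × $17.28 = $748,915.20.
Operating income = contribution − fixed costs = $748,915.20 − $420,600 = $328,315.20.
DOL = contribution ÷ EBIT = $748,915.20 ÷ $328,315.20 = 2.2811.

2.28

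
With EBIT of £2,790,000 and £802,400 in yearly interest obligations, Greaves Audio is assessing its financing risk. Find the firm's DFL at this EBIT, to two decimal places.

1.40

Interest = £802,400.00.
DFL = EBIT ÷ (EBIT − I) = £2,790,000 ÷ (£2,790,000 − £802,400.00) = £2,790,000 ÷ £1,987,600.00 = 1.4037.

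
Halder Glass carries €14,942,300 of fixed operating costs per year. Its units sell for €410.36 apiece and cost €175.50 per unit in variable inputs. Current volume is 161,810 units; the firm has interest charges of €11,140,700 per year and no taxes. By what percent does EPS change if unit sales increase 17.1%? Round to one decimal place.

Total contribution margin = 161,810 × €234.86 = €38,002,696.60.
Subtracting fixed costs: EBIT = €38,002,696.60 − €14,942,300 = €23,060,396.60.
After interest of €11,140,700.00, pre-tax earnings = €11,919,696.60.
Degree of combined leverage = contribution ÷ (EBIT − I) = €38,002,696.60 ÷ €11,919,696.60 = 3.1882.
%ΔEPS = DCL × %ΔSales = 3.1882 × +17.1% = +54.5%.

+54.5%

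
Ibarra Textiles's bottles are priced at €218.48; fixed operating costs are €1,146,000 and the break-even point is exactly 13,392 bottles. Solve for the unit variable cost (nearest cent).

At break-even, FC = Q × (P − VC), so P − VC = €1,146,000 ÷ 13,392 = €85.5735.
Variable cost per unit = €218.48 − €85.5735 = €132.91.

€132.91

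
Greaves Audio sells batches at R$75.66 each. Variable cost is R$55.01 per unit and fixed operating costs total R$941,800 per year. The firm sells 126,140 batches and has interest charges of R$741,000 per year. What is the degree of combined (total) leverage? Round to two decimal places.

Contribution at this volume is 126,140 × R$20.65 = R$2,604,791.00.
EBIT = R$2,604,791.00 − R$941,800 = R$1,662,991.00. Interest = R$741,000.00.
DOL = R$2,604,791.00 ÷ R$1,662,991.00 = 1.5663; DFL = R$1,662,991.00 ÷ R$921,991.00 = 1.8037.
Combined leverage = 1.5663 × 1.8037 = 2.8251.

2.83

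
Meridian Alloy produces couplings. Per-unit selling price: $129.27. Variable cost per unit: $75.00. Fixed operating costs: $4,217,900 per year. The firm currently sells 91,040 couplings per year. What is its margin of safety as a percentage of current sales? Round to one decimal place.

Unit CM = price − variable cost = $129.27 − $75.00 = $54.27. Break-even units = $4,217,900 ÷ $54.27 = 77,720.66; break-even revenue = 77,720.66 × $129.27 = $10,046,949.20.
Current sales = 91,040 × $129.27 = $11,768,740.80.
Margin of safety = ($11,768,740.80 − $10,046,949.20) ÷ $11,768,740.80 = 14.6%.

14.6%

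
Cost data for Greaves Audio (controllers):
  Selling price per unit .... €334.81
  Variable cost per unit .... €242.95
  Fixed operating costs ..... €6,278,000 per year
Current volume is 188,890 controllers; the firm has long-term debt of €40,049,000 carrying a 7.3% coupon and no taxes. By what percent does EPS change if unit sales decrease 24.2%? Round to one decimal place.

-51.5%

Contribution at this volume is 188,890 × €91.86 = €17,351,435.40.
EBIT = €17,351,435.40 − €6,278,000 = €11,073,435.40.
Interest = €2,923,577.00, so EBIT − I = €8,149,858.40.
Degree of combined leverage = contribution ÷ (EBIT − I) = €17,351,435.40 ÷ €8,149,858.40 = 2.1290.
%ΔEPS = DCL × %ΔSales = 2.1290 × -24.2% = -51.5%.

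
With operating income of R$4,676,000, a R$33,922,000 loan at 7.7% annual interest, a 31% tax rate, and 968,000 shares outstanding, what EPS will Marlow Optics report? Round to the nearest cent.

R$1.47

Interest = R$2,611,994.00, so EBT = R$4,676,000 − R$2,611,994.00 = R$2,064,006.00.
After tax at 31%: net income = R$2,064,006.00 × 0.69 = R$1,424,164.14.
EPS = R$1,424,164.14 ÷ 968,000 = R$1.47.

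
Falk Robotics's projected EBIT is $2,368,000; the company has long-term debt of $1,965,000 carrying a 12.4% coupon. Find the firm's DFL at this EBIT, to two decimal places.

1.11

Interest = $243,660.00.
DFL = EBIT ÷ (EBIT − I) = $2,368,000 ÷ ($2,368,000 − $243,660.00) = $2,368,000 ÷ $2,124,340.00 = 1.1147.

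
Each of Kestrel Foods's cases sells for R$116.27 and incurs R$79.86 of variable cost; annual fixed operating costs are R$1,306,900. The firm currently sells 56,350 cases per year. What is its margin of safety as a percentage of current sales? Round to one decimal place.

Unit CM = price − variable cost = R$116.27 − R$79.86 = R$36.41. Break-even units = R$1,306,900 ÷ R$36.41 = 35,893.99; break-even revenue = 35,893.99 × R$116.27 = R$4,173,393.66.
Current sales = 56,350 × R$116.27 = R$6,551,814.50.
Margin of safety = (R$6,551,814.50 − R$4,173,393.66) ÷ R$6,551,814.50 = 36.3%.

36.3%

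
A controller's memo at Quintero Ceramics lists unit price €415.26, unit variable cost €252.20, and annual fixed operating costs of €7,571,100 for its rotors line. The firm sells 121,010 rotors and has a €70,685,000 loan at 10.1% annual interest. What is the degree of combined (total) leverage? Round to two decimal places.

Total contribution margin = 121,010 × €163.06 = €19,731,890.60.
Subtracting fixed costs: EBIT = €19,731,890.60 − €7,571,100 = €12,160,790.60. Interest = €7,139,185.00, so EBIT − I = €5,021,605.60.
Degree of total leverage = total CM / (EBIT − interest) = €19,731,890.60 / €5,021,605.60 = 3.9294.

3.93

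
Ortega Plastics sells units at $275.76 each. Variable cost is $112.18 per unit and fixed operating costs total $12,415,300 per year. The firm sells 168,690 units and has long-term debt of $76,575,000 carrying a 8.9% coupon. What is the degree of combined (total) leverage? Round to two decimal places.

Contribution at this volume is 168,690 × $163.58 = $27,594,310.20.
Operating income = contribution − fixed costs = $27,594,310.20 − $12,415,300 = $15,179,010.20. Interest = $6,815,175.00, so EBIT − I = $8,363,835.20.
Degree of total leverage = total CM / (EBIT − interest) = $27,594,310.20 / $8,363,835.20 = 3.2992.

3.30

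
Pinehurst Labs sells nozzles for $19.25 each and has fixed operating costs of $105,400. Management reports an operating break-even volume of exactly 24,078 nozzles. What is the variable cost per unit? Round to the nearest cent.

$14.87

Contribution per unit must be FC / Q = $105,400 / 24,078 = $4.3774.
Hence VC = price − CM = $19.25 − $4.3774 = $14.87.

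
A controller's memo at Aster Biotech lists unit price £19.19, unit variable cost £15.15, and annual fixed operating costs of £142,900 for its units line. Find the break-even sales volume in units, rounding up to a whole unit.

Each unit contributes £19.19 − £15.15 = £4.04.
Break-even volume = fixed costs ÷ CM per unit = £142,900 ÷ £4.04 = 35,371.29, so 35,372 units.

35,372 units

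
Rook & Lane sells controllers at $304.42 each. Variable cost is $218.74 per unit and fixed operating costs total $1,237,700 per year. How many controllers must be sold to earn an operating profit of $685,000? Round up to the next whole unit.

Contribution margin per unit = $304.42 − $218.74 = $85.68.
Units = (FC + target) / CM = ($1,237,700 + $685,000) / $85.68 = 22,440.48, so 22,441 controllers.

22,441 controllers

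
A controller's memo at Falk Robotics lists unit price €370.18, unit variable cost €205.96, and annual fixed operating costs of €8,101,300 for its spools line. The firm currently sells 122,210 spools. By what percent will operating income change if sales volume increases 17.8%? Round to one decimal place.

+29.8%

Contribution at this volume is 122,210 × €164.22 = €20,069,326.20.
Operating income = contribution − fixed costs = €20,069,326.20 − €8,101,300 = €11,968,026.20.
Degree of operating leverage = €20,069,326.20 / €11,968,026.20 = 1.6769.
Operating income changes by 1.6769 × +17.8% = +29.8%.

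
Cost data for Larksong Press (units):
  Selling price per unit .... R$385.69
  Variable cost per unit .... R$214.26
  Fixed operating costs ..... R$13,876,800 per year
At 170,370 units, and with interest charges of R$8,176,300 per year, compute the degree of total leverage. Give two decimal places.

At 170,370 units, contribution = 170,370 × R$171.43 = R$29,206,529.10.
Operating income = contribution − fixed costs = R$29,206,529.10 − R$13,876,800 = R$15,329,729.10. Interest = R$8,176,300.00.
DOL = R$29,206,529.10 ÷ R$15,329,729.10 = 1.9052; DFL = R$15,329,729.10 ÷ R$7,153,429.10 = 2.1430.
Combined leverage = 1.9052 × 2.1430 = 4.0828.

4.08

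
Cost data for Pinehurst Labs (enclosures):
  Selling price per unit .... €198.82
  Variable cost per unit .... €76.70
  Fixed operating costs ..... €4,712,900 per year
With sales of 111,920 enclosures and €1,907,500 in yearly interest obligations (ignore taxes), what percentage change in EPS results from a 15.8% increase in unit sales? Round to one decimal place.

+30.6%

At 111,920 units, contribution = 111,920 × €122.12 = €13,667,670.40.
EBIT = €13,667,670.40 − €4,712,900 = €8,954,770.40.
After interest of €1,907,500.00, pre-tax earnings = €7,047,270.40.
Degree of combined leverage = contribution ÷ (EBIT − I) = €13,667,670.40 ÷ €7,047,270.40 = 1.9394.
%ΔEPS = DCL × %ΔSales = 1.9394 × +15.8% = +30.6%.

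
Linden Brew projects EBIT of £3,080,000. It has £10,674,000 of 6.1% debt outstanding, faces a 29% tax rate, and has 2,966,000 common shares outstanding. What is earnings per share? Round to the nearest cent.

Pre-tax income = £3,080,000 − £651,114.00 = £2,428,886.00.
Net income = £2,428,886.00 × (1 − 0.29) = £1,724,509.06.
EPS = £1,724,509.06 ÷ 2,966,000 = £0.58.

£0.58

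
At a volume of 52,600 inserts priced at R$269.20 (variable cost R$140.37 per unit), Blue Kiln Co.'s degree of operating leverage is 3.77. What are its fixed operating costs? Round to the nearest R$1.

R$4,978,989

Total contribution margin = 52,600 × R$128.83 = R$6,776,458.00.
DOL = contribution / EBIT, so EBIT = R$6,776,458.00 / 3.77 = R$1,797,468.97.
Fixed costs = CM − EBIT = R$6,776,458.00 − R$1,797,468.97 = R$4,978,989.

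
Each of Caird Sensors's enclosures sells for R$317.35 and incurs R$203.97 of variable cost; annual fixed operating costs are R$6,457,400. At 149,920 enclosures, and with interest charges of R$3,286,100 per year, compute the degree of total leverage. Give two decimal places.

2.34

Total contribution margin = 149,920 × R$113.38 = R$16,997,929.60.
Operating income = contribution − fixed costs = R$16,997,929.60 − R$6,457,400 = R$10,540,529.60. Interest = R$3,286,100.00, so EBIT − I = R$7,254,429.60.
DCL = contribution ÷ (EBIT − I) = R$16,997,929.60 ÷ R$7,254,429.60 = 2.3431.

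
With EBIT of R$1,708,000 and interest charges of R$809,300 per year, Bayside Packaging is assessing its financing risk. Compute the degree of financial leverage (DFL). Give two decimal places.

1.90

Interest = R$809,300.00.
Degree of financial leverage = EBIT / (EBIT − interest) = R$1,708,000 / R$898,700.00 = 1.9005.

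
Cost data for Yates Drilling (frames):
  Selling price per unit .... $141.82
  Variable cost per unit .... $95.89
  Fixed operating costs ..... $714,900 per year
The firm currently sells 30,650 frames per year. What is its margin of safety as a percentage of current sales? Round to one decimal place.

Contribution margin per unit = $141.82 − $95.89 = $45.93. Break-even units = $714,900 ÷ $45.93 = 15,564.99; break-even revenue = 15,564.99 × $141.82 = $2,207,426.91.
Actual sales revenue = 30,650 × $141.82 = $4,346,783.00.
Margin of safety = ($4,346,783.00 − $2,207,426.91) ÷ $4,346,783.00 = 49.2%.

49.2%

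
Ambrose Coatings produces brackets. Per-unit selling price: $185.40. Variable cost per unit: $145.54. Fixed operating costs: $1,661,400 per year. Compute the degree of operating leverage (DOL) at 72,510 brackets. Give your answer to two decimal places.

2.35

Contribution at this volume is 72,510 × $39.86 = $2,890,248.60.
Operating income = contribution − fixed costs = $2,890,248.60 − $1,661,400 = $1,228,848.60.
So DOL = total CM / EBIT = $2,890,248.60 / $1,228,848.60 = 2.3520.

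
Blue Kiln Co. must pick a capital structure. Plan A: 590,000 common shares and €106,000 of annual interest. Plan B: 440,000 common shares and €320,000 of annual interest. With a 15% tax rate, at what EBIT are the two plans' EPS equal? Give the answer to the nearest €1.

€947,733

Set EPS_A = EPS_B: (EBIT − €106,000)(1 − 0.15) ÷ 590,000 = (EBIT − €320,000)(1 − 0.15) ÷ 440,000.
Cancelling (1 − t) and cross-multiplying: 440,000·(EBIT − 106,000) = 590,000·(EBIT − 320,000).
EBIT × (590,000 − 440,000) = 320,000 × 590,000 − 106,000 × 440,000 = 142,160,000,000, so EBIT = 142,160,000,000 ÷ 150,000 = 947,733.33.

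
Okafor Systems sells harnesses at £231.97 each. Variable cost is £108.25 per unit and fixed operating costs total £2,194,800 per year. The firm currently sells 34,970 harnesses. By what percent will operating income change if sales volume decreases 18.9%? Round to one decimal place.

Total contribution margin = 34,970 × £123.72 = £4,326,488.40.
Operating income = contribution − fixed costs = £4,326,488.40 − £2,194,800 = £2,131,688.40.
So DOL = total CM / EBIT = £4,326,488.40 / £2,131,688.40 = 2.0296.
%ΔEBIT = DOL × %ΔSales = 2.0296 × -18.9% = -38.4%.

-38.4%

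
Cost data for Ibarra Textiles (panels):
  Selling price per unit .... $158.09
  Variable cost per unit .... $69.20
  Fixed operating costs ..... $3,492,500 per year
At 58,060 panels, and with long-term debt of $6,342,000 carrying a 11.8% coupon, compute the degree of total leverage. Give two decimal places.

Contribution at this volume is 58,060 × $88.89 = $5,160,953.40.
Subtracting fixed costs: EBIT = $5,160,953.40 − $3,492,500 = $1,668,453.40. Interest = $748,356.00.
DOL = $5,160,953.40 ÷ $1,668,453.40 = 3.0933; DFL = $1,668,453.40 ÷ $920,097.40 = 1.8133.
DCL = DOL × DFL = 3.0933 × 1.8133 = 5.6091.

5.61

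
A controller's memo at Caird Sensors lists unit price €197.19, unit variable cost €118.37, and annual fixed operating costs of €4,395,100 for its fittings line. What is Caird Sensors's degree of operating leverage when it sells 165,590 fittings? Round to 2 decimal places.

Contribution at this volume is 165,590 × €78.82 = €13,051,803.80.
EBIT = €13,051,803.80 − €4,395,100 = €8,656,703.80.
Degree of operating leverage = €13,051,803.80 / €8,656,703.80 = 1.5077.

1.51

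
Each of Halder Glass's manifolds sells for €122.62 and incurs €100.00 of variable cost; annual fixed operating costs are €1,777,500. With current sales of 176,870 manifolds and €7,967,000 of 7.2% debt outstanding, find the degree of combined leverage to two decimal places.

At 176,870 units, contribution = 176,870 × €22.62 = €4,000,799.40.
Subtracting fixed costs: EBIT = €4,000,799.40 − €1,777,500 = €2,223,299.40. Interest = €573,624.00, so EBIT − I = €1,649,675.40.
DCL = contribution ÷ (EBIT − I) = €4,000,799.40 ÷ €1,649,675.40 = 2.4252.

2.43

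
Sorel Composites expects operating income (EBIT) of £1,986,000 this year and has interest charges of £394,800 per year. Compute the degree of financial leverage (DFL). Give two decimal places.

Interest = £394,800.00.
Degree of financial leverage = EBIT / (EBIT − interest) = £1,986,000 / £1,591,200.00 = 1.2481.

1.25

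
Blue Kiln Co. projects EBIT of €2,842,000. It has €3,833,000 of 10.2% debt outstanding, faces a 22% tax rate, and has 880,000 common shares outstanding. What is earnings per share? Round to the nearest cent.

Interest = €390,966.00, so EBT = €2,842,000 − €390,966.00 = €2,451,034.00.
Net income = €2,451,034.00 × (1 − 0.22) = €1,911,806.52.
Per share: €1,911,806.52 / 880,000 shares = €2.17.

€2.17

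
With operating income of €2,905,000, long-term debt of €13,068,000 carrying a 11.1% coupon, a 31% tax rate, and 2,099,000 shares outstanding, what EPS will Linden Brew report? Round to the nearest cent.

€0.48

Interest = €1,450,548.00, so EBT = €2,905,000 − €1,450,548.00 = €1,454,452.00.
Net income = €1,454,452.00 × (1 − 0.31) = €1,003,571.88.
Per share: €1,003,571.88 / 2,099,000 shares = €0.48.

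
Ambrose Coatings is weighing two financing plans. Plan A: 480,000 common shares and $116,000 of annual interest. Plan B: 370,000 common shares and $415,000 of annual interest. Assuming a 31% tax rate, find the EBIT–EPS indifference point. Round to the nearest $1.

At indifference, (EBIT − 116,000)(1 − t)/480,000 = (EBIT − 415,000)(1 − t)/370,000.
Cancelling (1 − t) and cross-multiplying: 370,000·(EBIT − 116,000) = 480,000·(EBIT − 415,000).
EBIT × (480,000 − 370,000) = 415,000 × 480,000 − 116,000 × 370,000 = 156,280,000,000, so EBIT = 156,280,000,000 ÷ 110,000 = 1,420,727.27.

$1,420,727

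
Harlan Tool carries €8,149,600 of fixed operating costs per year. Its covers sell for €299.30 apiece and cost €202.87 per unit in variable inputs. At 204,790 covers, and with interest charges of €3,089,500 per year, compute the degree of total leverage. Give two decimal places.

2.32

Contribution at this volume is 204,790 × €96.43 = €19,747,899.70.
Operating income = contribution − fixed costs = €19,747,899.70 − €8,149,600 = €11,598,299.70. Interest = €3,089,500.00, so EBIT − I = €8,508,799.70.
DCL = contribution ÷ (EBIT − I) = €19,747,899.70 ÷ €8,508,799.70 = 2.3209.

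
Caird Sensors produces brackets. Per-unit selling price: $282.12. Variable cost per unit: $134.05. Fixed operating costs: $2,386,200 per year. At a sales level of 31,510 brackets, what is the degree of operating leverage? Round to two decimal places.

At 31,510 units, contribution = 31,510 × $148.07 = $4,665,685.70.
EBIT = $4,665,685.70 − $2,386,200 = $2,279,485.70.
So DOL = total CM / EBIT = $4,665,685.70 / $2,279,485.70 = 2.0468.

2.05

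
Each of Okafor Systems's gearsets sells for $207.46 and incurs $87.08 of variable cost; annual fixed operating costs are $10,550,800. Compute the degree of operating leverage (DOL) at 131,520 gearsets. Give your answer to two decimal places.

Total contribution margin = 131,520 × $120.38 = $15,832,377.60.
Operating income = contribution − fixed costs = $15,832,377.60 − $10,550,800 = $5,281,577.60.
So DOL = total CM / EBIT = $15,832,377.60 / $5,281,577.60 = 2.9977.

3.00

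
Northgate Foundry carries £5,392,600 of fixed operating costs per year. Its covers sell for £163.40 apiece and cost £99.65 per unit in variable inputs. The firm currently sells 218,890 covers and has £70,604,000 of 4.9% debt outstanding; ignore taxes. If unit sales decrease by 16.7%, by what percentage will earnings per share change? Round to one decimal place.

At 218,890 units, contribution = 218,890 × £63.75 = £13,954,237.50.
Subtracting fixed costs: EBIT = £13,954,237.50 − £5,392,600 = £8,561,637.50.
After interest of £3,459,596.00, pre-tax earnings = £5,102,041.50.
Degree of combined leverage = contribution ÷ (EBIT − I) = £13,954,237.50 ÷ £5,102,041.50 = 2.7350.
%ΔEPS = DCL × %ΔSales = 2.7350 × -16.7% = -45.7%.

-45.7%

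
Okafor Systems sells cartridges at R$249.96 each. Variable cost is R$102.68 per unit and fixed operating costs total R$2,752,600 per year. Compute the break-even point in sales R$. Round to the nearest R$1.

CM per unit = R$249.96 − R$102.68 = R$147.28; CM ratio = R$147.28 / R$249.96 = 0.5892.
Break-even revenue = fixed costs × price ÷ CM = R$2,752,600 × R$249.96 ÷ R$147.28 = R$4,671,645.

R$4,671,645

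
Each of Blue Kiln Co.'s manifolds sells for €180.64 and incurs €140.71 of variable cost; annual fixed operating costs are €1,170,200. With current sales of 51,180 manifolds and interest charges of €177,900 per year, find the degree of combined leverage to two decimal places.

2.94

Total contribution margin = 51,180 × €39.93 = €2,043,617.40.
Operating income = contribution − fixed costs = €2,043,617.40 − €1,170,200 = €873,417.40. Interest = €177,900.00, so EBIT − I = €695,517.40.
Degree of total leverage = total CM / (EBIT − interest) = €2,043,617.40 / €695,517.40 = 2.9383.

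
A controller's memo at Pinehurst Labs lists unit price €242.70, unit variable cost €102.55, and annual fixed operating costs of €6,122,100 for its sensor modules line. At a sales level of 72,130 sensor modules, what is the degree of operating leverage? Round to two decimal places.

Total contribution margin = 72,130 × €140.15 = €10,109,019.50.
Operating income = contribution − fixed costs = €10,109,019.50 − €6,122,100 = €3,986,919.50.
Degree of operating leverage = €10,109,019.50 / €3,986,919.50 = 2.5355.

2.54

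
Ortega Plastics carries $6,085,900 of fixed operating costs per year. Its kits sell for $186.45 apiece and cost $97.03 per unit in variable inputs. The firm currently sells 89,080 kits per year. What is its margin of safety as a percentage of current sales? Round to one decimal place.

23.6%

Unit CM = price − variable cost = $186.45 − $97.03 = $89.42. Break-even units = $6,085,900 ÷ $89.42 = 68,059.72; break-even revenue = 68,059.72 × $186.45 = $12,689,734.46.
Actual sales revenue = 89,080 × $186.45 = $16,608,966.00.
Margin of safety = ($16,608,966.00 − $12,689,734.46) ÷ $16,608,966.00 = 23.6%.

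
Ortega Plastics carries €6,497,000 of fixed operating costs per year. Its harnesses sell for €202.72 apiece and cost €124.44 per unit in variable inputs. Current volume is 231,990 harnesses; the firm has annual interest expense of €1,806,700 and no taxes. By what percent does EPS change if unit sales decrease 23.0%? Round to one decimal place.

-42.4%

Contribution at this volume is 231,990 × €78.28 = €18,160,177.20.
Operating income = contribution − fixed costs = €18,160,177.20 − €6,497,000 = €11,663,177.20.
Interest = €1,806,700.00, so EBIT − I = €9,856,477.20.
DCL = total CM / (EBIT − I) = €18,160,177.20 / €9,856,477.20 = 1.8425.
EPS therefore changes by 1.8425 × (-23.0%) = -42.4%.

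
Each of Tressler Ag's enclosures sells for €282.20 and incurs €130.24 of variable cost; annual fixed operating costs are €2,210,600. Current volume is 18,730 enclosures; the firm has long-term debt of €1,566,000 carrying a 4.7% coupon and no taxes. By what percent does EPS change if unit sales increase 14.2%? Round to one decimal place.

Total contribution margin = 18,730 × €151.96 = €2,846,210.80.
Operating income = contribution − fixed costs = €2,846,210.80 − €2,210,600 = €635,610.80.
After interest of €73,602.00, pre-tax earnings = €562,008.80.
DCL = total CM / (EBIT − I) = €2,846,210.80 / €562,008.80 = 5.0644.
%ΔEPS = DCL × %ΔSales = 5.0644 × +14.2% = +71.9%.

+71.9%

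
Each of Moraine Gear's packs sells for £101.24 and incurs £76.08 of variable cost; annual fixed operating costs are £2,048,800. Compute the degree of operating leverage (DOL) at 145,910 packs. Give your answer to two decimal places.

2.26

Total contribution margin = 145,910 × £25.16 = £3,671,095.60.
Subtracting fixed costs: EBIT = £3,671,095.60 − £2,048,800 = £1,622,295.60.
DOL = contribution ÷ EBIT = £3,671,095.60 ÷ £1,622,295.60 = 2.2629.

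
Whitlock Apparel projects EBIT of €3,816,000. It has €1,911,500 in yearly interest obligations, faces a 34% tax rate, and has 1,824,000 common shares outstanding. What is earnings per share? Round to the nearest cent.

Pre-tax income = €3,816,000 − €1,911,500.00 = €1,904,500.00.
After tax at 34%: net income = €1,904,500.00 × 0.66 = €1,256,970.00.
EPS = €1,256,970.00 ÷ 1,824,000 = €0.69.

€0.69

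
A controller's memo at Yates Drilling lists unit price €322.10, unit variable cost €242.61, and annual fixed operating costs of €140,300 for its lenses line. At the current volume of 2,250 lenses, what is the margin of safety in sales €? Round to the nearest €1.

€156,218

Contribution margin per unit = €322.10 − €242.61 = €79.49. Break-even units = €140,300 ÷ €79.49 = 1,765.00; break-even revenue = 1,765.00 × €322.10 = €568,507.11.
Actual sales revenue = 2,250 × €322.10 = €724,725.00.
Margin of safety = €724,725.00 − €568,507.11 = €156,218.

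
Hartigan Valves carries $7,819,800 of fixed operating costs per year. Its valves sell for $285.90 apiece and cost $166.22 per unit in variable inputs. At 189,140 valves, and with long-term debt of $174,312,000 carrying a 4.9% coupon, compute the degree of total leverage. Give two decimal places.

3.61

Total contribution margin = 189,140 × $119.68 = $22,636,275.20.
Subtracting fixed costs: EBIT = $22,636,275.20 − $7,819,800 = $14,816,475.20. Interest = $8,541,288.00.
DOL = $22,636,275.20 ÷ $14,816,475.20 = 1.5278; DFL = $14,816,475.20 ÷ $6,275,187.20 = 2.3611.
Combined leverage = 1.5278 × 2.3611 = 3.6073.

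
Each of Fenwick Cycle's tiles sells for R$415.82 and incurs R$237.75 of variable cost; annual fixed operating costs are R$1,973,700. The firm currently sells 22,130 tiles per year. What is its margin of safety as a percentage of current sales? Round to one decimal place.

49.9%

Each unit contributes R$415.82 − R$237.75 = R$178.07. Break-even units = R$1,973,700 ÷ R$178.07 = 11,083.84; break-even revenue = 11,083.84 × R$415.82 = R$4,608,883.78.
Actual sales revenue = 22,130 × R$415.82 = R$9,202,096.60.
Margin of safety = (R$9,202,096.60 − R$4,608,883.78) ÷ R$9,202,096.60 = 49.9%.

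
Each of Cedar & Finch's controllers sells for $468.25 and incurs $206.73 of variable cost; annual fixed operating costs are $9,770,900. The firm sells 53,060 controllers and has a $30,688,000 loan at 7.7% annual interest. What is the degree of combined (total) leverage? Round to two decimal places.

7.96

Total contribution margin = 53,060 × $261.52 = $13,876,251.20.
EBIT = $13,876,251.20 − $9,770,900 = $4,105,351.20. Interest = $2,362,976.00.
DOL = $13,876,251.20 ÷ $4,105,351.20 = 3.3800; DFL = $4,105,351.20 ÷ $1,742,375.20 = 2.3562.
Combined leverage = 3.3800 × 2.3562 = 7.9640.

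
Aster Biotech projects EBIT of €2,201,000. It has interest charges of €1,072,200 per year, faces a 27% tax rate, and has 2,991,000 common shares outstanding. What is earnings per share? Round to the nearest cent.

€0.28

Interest = €1,072,200.00, so EBT = €2,201,000 − €1,072,200.00 = €1,128,800.00.
After tax at 27%: net income = €1,128,800.00 × 0.73 = €824,024.00.
EPS = €824,024.00 ÷ 2,991,000 = €0.28.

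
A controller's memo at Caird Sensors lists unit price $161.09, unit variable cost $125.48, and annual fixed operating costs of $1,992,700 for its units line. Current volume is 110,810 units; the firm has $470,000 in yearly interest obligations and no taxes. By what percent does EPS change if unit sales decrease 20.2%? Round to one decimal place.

-53.7%

Total contribution margin = 110,810 × $35.61 = $3,945,944.10.
Operating income = contribution − fixed costs = $3,945,944.10 − $1,992,700 = $1,953,244.10.
After interest of $470,000.00, pre-tax earnings = $1,483,244.10.
DCL = total CM / (EBIT − I) = $3,945,944.10 / $1,483,244.10 = 2.6603.
%ΔEPS = DCL × %ΔSales = 2.6603 × -20.2% = -53.7%.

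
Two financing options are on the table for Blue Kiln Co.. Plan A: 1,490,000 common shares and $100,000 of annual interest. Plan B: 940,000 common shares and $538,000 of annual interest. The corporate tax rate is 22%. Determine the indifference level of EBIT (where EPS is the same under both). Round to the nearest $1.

Set EPS_A = EPS_B: (EBIT − $100,000)(1 − 0.22) ÷ 1,490,000 = (EBIT − $538,000)(1 − 0.22) ÷ 940,000.
The (1 − t) factor cancels: (EBIT − 100,000) × 940,000 = (EBIT − 538,000) × 1,490,000.
Solving, EBIT = (538,000·1,490,000 − 100,000·940,000) / (1,490,000 − 940,000) = 707,620,000,000 / 550,000 = 1,286,581.82.

$1,286,582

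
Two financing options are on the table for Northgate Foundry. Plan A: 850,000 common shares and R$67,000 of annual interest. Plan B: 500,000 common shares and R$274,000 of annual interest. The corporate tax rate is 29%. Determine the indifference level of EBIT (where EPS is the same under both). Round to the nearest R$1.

At indifference, (EBIT − 67,000)(1 − t)/850,000 = (EBIT − 274,000)(1 − t)/500,000.
The (1 − t) factor cancels: (EBIT − 67,000) × 500,000 = (EBIT − 274,000) × 850,000.
EBIT × (850,000 − 500,000) = 274,000 × 850,000 − 67,000 × 500,000 = 199,400,000,000, so EBIT = 199,400,000,000 ÷ 350,000 = 569,714.29.

R$569,714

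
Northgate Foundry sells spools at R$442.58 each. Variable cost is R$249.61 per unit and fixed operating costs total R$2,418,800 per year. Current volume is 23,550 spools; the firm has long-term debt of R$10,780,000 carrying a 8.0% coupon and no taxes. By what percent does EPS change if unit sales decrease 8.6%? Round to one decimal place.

-30.9%

Total contribution margin = 23,550 × R$192.97 = R$4,544,443.50.
Subtracting fixed costs: EBIT = R$4,544,443.50 − R$2,418,800 = R$2,125,643.50.
After interest of R$862,400.00, pre-tax earnings = R$1,263,243.50.
Degree of combined leverage = contribution ÷ (EBIT − I) = R$4,544,443.50 ÷ R$1,263,243.50 = 3.5974.
EPS therefore changes by 3.5974 × (-8.6%) = -30.9%.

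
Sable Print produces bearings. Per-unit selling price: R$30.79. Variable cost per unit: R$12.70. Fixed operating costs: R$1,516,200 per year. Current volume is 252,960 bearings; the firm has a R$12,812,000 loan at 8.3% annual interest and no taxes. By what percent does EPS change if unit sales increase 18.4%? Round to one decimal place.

At 252,960 units, contribution = 252,960 × R$18.09 = R$4,576,046.40.
EBIT = R$4,576,046.40 − R$1,516,200 = R$3,059,846.40.
After interest of R$1,063,396.00, pre-tax earnings = R$1,996,450.40.
Degree of combined leverage = contribution ÷ (EBIT − I) = R$4,576,046.40 ÷ R$1,996,450.40 = 2.2921.
%ΔEPS = DCL × %ΔSales = 2.2921 × +18.4% = +42.2%.

+42.2%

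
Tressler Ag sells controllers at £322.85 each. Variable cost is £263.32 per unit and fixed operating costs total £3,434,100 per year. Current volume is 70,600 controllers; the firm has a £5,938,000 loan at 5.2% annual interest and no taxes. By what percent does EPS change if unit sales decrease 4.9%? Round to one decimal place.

At 70,600 units, contribution = 70,600 × £59.53 = £4,202,818.00.
Operating income = contribution − fixed costs = £4,202,818.00 − £3,434,100 = £768,718.00.
After interest of £308,776.00, pre-tax earnings = £459,942.00.
DCL = total CM / (EBIT − I) = £4,202,818.00 / £459,942.00 = 9.1377.
EPS therefore changes by 9.1377 × (-4.9%) = -44.8%.

-44.8%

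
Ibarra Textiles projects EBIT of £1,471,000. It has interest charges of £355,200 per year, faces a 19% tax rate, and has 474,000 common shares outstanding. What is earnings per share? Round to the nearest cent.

£1.91

Pre-tax income = £1,471,000 − £355,200.00 = £1,115,800.00.
After tax at 19%: net income = £1,115,800.00 × 0.81 = £903,798.00.
EPS = £903,798.00 ÷ 474,000 = £1.91.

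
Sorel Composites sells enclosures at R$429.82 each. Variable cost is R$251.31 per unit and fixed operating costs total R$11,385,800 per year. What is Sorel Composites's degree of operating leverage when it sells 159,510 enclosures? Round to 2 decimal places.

1.67

Total contribution margin = 159,510 × R$178.51 = R$28,474,130.10.
EBIT = R$28,474,130.10 − R$11,385,800 = R$17,088,330.10.
DOL = contribution ÷ EBIT = R$28,474,130.10 ÷ R$17,088,330.10 = 1.6663.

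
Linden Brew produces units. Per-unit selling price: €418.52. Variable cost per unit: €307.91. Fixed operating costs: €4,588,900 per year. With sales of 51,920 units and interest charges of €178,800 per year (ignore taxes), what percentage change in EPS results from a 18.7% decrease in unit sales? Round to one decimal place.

-110.1%

Total contribution margin = 51,920 × €110.61 = €5,742,871.20.
Subtracting fixed costs: EBIT = €5,742,871.20 − €4,588,900 = €1,153,971.20.
Interest = €178,800.00, so EBIT − I = €975,171.20.
Degree of combined leverage = contribution ÷ (EBIT − I) = €5,742,871.20 ÷ €975,171.20 = 5.8891.
%ΔEPS = DCL × %ΔSales = 5.8891 × -18.7% = -110.1%.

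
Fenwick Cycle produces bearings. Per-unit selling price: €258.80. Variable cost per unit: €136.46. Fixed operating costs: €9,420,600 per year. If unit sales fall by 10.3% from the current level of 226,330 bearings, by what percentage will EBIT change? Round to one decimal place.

-15.6%

Total contribution margin = 226,330 × €122.34 = €27,689,212.20.
Operating income = contribution − fixed costs = €27,689,212.20 − €9,420,600 = €18,268,612.20.
Degree of operating leverage = €27,689,212.20 / €18,268,612.20 = 1.5157.
%ΔEBIT = DOL × %ΔSales = 1.5157 × -10.3% = -15.6%.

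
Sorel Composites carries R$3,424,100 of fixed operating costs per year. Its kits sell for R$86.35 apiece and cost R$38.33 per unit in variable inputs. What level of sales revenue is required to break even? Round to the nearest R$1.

Contribution margin per unit = R$86.35 − R$38.33 = R$48.02, a CM ratio of R$48.02 ÷ R$86.35 = 0.5561.
Break-even revenue = fixed costs × price ÷ CM = R$3,424,100 × R$86.35 ÷ R$48.02 = R$6,157,248.

R$6,157,248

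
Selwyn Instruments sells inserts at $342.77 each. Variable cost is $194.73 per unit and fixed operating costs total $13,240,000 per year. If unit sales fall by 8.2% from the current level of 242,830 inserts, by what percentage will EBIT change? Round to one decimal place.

Contribution at this volume is 242,830 × $148.04 = $35,948,553.20.
Operating income = contribution − fixed costs = $35,948,553.20 − $13,240,000 = $22,708,553.20.
Degree of operating leverage = $35,948,553.20 / $22,708,553.20 = 1.5830.
%ΔEBIT = DOL × %ΔSales = 1.5830 × -8.2% = -13.0%.

-13.0%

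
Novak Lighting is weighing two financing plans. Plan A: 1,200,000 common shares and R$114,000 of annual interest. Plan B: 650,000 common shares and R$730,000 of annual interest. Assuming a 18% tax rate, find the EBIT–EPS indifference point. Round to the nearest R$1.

Set EPS_A = EPS_B: (EBIT − R$114,000)(1 − 0.18) ÷ 1,200,000 = (EBIT − R$730,000)(1 − 0.18) ÷ 650,000.
Cancelling (1 − t) and cross-multiplying: 650,000·(EBIT − 114,000) = 1,200,000·(EBIT − 730,000).
EBIT × (1,200,000 − 650,000) = 730,000 × 1,200,000 − 114,000 × 650,000 = 801,900,000,000, so EBIT = 801,900,000,000 ÷ 550,000 = 1,458,000.00.

R$1,458,000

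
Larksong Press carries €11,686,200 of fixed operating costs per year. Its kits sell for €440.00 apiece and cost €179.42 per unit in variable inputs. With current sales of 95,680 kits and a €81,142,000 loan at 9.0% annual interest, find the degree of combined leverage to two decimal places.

4.20

Contribution at this volume is 95,680 × €260.58 = €24,932,294.40.
Subtracting fixed costs: EBIT = €24,932,294.40 − €11,686,200 = €13,246,094.40. Interest = €7,302,780.00, so EBIT − I = €5,943,314.40.
Degree of total leverage = total CM / (EBIT − interest) = €24,932,294.40 / €5,943,314.40 = 4.1950.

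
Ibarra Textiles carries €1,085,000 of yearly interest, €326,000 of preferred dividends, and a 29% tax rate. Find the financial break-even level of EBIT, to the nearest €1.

€1,544,155

Preferred dividends are paid after tax, so their pre-tax equivalent is €326,000 ÷ (1 − 0.29) = €459,154.93.
Financial break-even EBIT = interest + D_p ÷ (1 − t) = €1,085,000 + €459,154.93 = €1,544,154.93.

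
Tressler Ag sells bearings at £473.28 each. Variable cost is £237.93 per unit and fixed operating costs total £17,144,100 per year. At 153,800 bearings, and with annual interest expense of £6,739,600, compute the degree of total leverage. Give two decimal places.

2.94

Contribution at this volume is 153,800 × £235.35 = £36,196,830.00.
Operating income = contribution − fixed costs = £36,196,830.00 − £17,144,100 = £19,052,730.00. Interest = £6,739,600.00, so EBIT − I = £12,313,130.00.
Degree of total leverage = total CM / (EBIT − interest) = £36,196,830.00 / £12,313,130.00 = 2.9397.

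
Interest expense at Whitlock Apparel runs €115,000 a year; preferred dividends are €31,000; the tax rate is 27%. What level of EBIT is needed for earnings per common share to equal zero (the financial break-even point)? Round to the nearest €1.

€157,466

Grossing the preferred dividend up to pre-tax terms: €31,000 / (1 − 0.27) = €42,465.75.
Financial break-even EBIT = interest + D_p ÷ (1 − t) = €115,000 + €42,465.75 = €157,465.75.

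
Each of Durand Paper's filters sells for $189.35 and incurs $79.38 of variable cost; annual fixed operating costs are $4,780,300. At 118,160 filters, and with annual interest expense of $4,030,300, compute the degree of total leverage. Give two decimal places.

3.11

Total contribution margin = 118,160 × $109.97 = $12,994,055.20.
EBIT = $12,994,055.20 − $4,780,300 = $8,213,755.20. Interest = $4,030,300.00, so EBIT − I = $4,183,455.20.
Degree of total leverage = total CM / (EBIT − interest) = $12,994,055.20 / $4,183,455.20 = 3.1061.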